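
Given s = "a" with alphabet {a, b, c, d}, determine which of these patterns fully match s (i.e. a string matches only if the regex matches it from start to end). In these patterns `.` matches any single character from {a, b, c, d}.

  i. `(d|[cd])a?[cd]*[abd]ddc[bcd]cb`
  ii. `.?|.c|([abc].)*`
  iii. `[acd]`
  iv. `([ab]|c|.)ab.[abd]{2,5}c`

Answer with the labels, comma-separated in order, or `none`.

ii, iii

i → no match — must end with "cb"
ii → match
iii → match
iv → no match — must end with "c"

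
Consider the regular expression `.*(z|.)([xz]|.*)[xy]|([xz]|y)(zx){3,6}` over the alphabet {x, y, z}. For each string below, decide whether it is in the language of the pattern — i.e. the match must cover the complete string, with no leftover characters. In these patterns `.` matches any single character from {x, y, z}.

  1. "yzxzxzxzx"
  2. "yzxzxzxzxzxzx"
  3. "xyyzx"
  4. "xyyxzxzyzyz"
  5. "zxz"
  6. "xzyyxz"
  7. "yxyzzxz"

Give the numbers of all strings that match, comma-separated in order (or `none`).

1 → match
2 → match
3 → match
4 → no match
5 → no match
6 → no match
7 → no match

1, 2, 3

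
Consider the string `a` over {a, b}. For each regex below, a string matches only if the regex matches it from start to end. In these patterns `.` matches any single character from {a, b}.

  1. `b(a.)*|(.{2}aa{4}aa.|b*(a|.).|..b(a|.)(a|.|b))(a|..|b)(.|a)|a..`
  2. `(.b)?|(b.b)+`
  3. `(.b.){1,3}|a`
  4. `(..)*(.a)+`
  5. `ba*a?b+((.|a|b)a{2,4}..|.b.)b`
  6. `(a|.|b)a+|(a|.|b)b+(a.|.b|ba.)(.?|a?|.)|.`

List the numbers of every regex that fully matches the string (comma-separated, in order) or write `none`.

3, 6

1 → no match
2 → no match
3 → match
4 → no match
5 → no match — must start with `b`
6 → match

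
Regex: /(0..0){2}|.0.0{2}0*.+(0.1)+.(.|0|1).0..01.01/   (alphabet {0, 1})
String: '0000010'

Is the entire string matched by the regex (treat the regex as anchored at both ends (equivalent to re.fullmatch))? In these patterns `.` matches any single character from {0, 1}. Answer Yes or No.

No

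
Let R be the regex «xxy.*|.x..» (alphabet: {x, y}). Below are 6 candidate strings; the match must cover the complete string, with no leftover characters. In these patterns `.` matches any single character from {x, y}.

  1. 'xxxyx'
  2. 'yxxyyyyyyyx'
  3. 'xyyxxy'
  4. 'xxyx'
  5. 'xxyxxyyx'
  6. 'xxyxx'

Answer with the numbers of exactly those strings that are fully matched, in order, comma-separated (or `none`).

4, 5, 6

1. 'xxxyx' → no match
2. 'yxxyyyyyyyx' → no match
3. 'xyyxxy' → no match
4. 'xxyx' → match
5. 'xxyxxyyx' → match
6. 'xxyxx' → match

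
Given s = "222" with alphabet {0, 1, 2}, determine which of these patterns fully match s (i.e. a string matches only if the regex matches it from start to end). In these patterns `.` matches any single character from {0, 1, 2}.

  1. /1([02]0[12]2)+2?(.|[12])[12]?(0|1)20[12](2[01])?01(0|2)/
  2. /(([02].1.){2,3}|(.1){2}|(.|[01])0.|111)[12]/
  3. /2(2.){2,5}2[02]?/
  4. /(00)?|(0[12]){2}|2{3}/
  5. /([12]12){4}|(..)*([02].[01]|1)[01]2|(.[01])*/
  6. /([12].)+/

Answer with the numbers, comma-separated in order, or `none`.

1 → no match — must start with "1"
2 → no match
3 → no match
4 → match
5 → no match
6 → no match

4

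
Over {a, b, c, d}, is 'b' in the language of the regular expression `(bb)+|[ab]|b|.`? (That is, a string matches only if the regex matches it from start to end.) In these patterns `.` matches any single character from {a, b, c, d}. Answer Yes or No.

Yes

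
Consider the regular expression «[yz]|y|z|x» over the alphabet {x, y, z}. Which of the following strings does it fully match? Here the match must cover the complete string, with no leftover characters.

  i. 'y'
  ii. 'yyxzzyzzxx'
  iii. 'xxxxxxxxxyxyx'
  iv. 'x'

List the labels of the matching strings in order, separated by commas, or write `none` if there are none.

i → match
ii → no match
iii → no match
iv → match

i, iv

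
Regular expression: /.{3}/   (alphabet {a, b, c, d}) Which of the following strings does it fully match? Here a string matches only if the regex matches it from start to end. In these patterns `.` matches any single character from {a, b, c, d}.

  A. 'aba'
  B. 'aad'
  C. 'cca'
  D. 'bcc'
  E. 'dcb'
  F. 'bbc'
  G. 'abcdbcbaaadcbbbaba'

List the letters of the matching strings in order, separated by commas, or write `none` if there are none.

A → match
B → match
C → match
D → match
E → match
F → match
G → no match

A, B, C, D, E, F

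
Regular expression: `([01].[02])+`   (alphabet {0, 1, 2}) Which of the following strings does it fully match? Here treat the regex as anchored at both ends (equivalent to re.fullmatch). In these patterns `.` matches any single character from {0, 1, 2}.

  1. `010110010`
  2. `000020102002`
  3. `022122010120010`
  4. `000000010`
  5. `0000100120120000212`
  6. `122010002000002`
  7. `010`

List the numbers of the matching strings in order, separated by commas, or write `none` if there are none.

1. `010110010` → match
2. `000020102002` → match
3 → match
4. `000000010` → match
5 → no match
6 → match
7. `010` → match

1, 2, 3, 4, 6, 7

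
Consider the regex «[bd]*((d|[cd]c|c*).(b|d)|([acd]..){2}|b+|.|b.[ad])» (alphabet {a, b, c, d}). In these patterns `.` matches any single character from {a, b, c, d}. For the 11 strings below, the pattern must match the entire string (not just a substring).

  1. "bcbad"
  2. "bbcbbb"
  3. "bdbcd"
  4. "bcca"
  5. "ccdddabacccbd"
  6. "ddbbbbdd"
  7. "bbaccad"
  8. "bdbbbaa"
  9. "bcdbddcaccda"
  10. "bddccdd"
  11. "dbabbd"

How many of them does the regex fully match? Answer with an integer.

4

1 → no match
2 → no match
3 → match
4 → no match
5 → no match
6 → match
7 → no match
8 → match
9 → no match
10 → match
11 → no match
Total matched: 4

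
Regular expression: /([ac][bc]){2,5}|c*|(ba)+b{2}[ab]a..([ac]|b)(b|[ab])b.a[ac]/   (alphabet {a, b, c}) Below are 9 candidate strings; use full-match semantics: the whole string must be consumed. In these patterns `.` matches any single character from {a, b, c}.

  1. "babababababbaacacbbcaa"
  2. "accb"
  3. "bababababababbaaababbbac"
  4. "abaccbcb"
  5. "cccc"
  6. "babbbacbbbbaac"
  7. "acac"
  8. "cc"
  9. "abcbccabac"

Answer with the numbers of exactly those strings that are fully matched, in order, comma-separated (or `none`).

1 → match
2 → match
3 → match
4 → match
5 → match
6 → match
7 → match
8 → match
9 → match

1, 2, 3, 4, 5, 6, 7, 8, 9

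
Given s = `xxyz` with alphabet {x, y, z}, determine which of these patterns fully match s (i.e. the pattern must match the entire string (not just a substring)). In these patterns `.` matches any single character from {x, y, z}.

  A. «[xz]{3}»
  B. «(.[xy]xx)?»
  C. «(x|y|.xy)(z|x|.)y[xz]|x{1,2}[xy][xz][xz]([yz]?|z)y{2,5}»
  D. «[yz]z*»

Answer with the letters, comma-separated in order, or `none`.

A → no match
B → no match
C → match
D → no match

C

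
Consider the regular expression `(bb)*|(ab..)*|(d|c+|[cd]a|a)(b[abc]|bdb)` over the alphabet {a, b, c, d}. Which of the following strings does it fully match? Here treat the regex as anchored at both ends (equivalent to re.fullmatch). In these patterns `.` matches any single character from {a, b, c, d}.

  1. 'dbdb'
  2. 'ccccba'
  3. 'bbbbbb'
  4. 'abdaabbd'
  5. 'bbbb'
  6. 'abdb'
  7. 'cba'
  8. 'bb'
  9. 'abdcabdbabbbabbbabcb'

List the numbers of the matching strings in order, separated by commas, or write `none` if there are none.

1 → match
2 → match
3 → match
4 → match
5 → match
6 → match
7 → match
8 → match
9 → match

1, 2, 3, 4, 5, 6, 7, 8, 9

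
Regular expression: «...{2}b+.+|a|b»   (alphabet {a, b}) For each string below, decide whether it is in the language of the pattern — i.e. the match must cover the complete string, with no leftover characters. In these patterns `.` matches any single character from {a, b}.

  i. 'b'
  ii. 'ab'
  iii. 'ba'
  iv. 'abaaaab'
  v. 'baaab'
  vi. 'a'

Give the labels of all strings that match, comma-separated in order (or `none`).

i, vi

i → match
ii → no match
iii → no match
iv → no match
v → no match
vi → match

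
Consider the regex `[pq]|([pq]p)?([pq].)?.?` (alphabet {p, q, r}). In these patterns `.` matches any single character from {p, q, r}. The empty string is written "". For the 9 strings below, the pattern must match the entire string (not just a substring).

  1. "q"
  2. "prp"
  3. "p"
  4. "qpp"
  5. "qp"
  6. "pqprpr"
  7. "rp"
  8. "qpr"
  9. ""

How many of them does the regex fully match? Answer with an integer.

1 → match
2 → match
3 → match
4 → match
5 → match
6 → no match
7 → no match
8 → match
9 → match
Total matched: 7

7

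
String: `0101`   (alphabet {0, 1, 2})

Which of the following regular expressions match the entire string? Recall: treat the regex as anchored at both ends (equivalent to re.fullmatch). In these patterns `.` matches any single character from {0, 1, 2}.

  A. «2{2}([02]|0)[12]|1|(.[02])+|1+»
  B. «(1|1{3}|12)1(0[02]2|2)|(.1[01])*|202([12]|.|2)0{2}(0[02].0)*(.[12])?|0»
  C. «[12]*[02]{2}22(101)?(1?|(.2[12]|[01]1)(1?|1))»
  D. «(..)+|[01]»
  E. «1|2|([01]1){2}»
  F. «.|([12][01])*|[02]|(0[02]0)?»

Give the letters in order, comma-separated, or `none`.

A → no match
B → no match
C → no match
D → match
E → match
F → no match

D, E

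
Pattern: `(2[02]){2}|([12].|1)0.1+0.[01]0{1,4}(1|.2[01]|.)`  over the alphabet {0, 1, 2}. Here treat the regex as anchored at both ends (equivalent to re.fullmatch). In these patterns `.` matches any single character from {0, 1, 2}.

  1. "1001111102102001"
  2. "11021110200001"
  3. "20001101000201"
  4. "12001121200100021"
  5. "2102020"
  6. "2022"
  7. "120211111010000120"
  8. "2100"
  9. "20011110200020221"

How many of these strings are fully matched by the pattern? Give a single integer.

3

1 → no match
2 → match
3 → no match
4 → no match
5 → no match
6 → match
7 → match
8 → no match
9 → no match
Total matched: 3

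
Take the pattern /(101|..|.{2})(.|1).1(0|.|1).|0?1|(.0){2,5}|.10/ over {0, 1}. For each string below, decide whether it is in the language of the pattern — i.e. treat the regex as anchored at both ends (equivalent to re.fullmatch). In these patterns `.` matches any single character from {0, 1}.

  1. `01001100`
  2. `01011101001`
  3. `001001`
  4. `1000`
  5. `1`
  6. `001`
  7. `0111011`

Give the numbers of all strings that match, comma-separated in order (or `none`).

1 → no match
2 → no match
3 → no match
4 → match
5 → match
6 → no match
7 → no match

4, 5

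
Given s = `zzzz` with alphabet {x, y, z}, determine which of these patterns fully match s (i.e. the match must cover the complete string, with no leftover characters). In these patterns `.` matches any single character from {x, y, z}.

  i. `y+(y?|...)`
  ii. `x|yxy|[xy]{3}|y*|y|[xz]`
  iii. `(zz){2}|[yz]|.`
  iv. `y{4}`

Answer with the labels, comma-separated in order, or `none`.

i → no match — must start with `y`
ii → no match
iii → match
iv → no match — must start with `y`

iii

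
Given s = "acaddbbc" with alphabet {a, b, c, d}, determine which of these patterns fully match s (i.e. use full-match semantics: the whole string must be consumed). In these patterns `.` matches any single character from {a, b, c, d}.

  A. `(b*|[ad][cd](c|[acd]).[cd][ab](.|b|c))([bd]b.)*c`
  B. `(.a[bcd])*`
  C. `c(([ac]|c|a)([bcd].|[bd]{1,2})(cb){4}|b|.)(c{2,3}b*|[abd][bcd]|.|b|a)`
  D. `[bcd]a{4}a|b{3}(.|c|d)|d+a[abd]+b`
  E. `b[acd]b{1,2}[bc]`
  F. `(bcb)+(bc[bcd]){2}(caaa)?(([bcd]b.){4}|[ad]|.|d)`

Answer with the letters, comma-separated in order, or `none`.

A

A → match
B → no match
C → no match — must start with "c"
D → no match
E → no match — must start with "b"
F → no match — must start with "bcb"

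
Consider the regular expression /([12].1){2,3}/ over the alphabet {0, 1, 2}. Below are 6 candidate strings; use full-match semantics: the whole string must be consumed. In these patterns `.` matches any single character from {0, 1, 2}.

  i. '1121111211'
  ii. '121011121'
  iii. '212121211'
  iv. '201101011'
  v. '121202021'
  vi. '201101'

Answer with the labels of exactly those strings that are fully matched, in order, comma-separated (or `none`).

vi

i → no match
ii → no match
iii → no match
iv → no match
v → no match
vi → match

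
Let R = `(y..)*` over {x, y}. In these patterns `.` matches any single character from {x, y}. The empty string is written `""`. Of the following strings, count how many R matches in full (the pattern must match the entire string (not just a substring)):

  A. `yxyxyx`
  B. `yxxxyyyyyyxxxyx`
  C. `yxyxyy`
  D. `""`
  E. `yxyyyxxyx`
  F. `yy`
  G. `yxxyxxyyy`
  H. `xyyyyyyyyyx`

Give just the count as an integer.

A. `yxyxyx` → no match
B → no match
C. `yxyxyy` → no match
D. `""` → match
E. `yxyyyxxyx` → no match
F. `yy` → no match
G. `yxxyxxyyy` → match
H. `xyyyyyyyyyx` → no match
Total matched: 2

2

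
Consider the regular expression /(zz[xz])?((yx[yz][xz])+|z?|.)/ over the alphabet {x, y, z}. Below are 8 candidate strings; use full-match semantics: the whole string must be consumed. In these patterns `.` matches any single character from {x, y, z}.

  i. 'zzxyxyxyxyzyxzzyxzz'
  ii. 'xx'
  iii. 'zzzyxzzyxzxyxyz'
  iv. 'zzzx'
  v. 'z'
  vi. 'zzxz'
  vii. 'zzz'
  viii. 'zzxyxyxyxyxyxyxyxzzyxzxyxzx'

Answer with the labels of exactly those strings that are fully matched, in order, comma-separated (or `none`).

i, iii, iv, v, vi, vii, viii

i → match
ii → no match
iii → match
iv → match
v → match
vi → match
vii → match
viii → match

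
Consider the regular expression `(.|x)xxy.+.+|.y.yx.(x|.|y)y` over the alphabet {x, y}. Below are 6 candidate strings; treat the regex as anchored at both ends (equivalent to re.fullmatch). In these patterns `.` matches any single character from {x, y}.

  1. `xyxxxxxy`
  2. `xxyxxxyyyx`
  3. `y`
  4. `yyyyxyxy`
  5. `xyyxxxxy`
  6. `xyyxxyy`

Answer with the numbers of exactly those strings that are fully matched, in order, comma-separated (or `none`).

4

1 → no match
2 → no match
3 → no match
4 → match
5 → no match
6 → no match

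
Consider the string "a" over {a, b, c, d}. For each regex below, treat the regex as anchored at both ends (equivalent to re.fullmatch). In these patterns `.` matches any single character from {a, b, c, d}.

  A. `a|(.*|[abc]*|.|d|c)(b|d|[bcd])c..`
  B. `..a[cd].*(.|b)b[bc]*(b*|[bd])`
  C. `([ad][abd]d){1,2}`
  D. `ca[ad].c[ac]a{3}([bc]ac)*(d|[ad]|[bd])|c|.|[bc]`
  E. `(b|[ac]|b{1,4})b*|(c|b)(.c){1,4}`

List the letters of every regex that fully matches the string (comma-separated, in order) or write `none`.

A, D, E

A → match
B → no match
C → no match — must end with "d"
D → match
E → match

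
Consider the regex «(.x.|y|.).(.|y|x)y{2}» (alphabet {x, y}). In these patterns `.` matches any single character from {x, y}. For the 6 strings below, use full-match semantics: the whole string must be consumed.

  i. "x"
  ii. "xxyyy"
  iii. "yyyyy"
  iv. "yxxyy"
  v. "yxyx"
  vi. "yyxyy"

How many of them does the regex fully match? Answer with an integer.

i. "x" → no match — must end with "y"
ii. "xxyyy" → match
iii. "yyyyy" → match
iv. "yxxyy" → match
v. "yxyx" → no match — must end with "y"
vi. "yyxyy" → match
Total matched: 4

4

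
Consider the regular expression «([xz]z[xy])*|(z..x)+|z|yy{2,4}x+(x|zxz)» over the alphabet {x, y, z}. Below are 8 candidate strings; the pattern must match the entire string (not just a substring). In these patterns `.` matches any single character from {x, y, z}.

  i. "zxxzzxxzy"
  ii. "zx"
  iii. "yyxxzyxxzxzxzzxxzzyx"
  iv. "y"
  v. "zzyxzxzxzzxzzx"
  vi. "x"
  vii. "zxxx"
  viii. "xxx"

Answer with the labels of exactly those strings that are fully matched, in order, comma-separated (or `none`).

i. "zxxzzxxzy" → no match
ii. "zx" → no match
iii → no match
iv. "y" → no match
v → no match
vi. "x" → no match
vii. "zxxx" → match
viii. "xxx" → no match

vii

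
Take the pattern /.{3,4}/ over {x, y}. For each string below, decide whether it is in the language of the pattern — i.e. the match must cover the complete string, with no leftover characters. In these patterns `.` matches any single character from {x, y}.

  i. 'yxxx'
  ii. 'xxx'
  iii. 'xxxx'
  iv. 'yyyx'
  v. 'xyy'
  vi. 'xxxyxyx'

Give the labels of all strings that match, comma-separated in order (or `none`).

i, ii, iii, iv, v

i → match
ii → match
iii → match
iv → match
v → match
vi → no match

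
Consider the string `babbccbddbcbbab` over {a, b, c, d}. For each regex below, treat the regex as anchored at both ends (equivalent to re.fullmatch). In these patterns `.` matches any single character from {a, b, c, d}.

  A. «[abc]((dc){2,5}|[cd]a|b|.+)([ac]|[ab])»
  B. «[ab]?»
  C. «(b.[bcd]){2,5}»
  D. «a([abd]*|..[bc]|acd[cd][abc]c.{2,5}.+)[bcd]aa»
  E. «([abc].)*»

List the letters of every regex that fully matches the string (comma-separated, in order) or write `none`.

A, C

A → match
B → no match
C → match
D → no match — must start with `a`
E → no match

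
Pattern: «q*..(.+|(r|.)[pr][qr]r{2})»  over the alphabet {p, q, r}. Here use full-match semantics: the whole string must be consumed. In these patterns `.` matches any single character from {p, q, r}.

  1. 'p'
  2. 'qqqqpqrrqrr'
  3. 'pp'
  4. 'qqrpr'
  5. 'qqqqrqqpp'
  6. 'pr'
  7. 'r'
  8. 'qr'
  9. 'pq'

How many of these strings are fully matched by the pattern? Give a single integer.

1 → no match
2 → match
3 → no match
4 → match
5 → match
6 → no match
7 → no match
8 → no match
9 → no match
Total matched: 3

3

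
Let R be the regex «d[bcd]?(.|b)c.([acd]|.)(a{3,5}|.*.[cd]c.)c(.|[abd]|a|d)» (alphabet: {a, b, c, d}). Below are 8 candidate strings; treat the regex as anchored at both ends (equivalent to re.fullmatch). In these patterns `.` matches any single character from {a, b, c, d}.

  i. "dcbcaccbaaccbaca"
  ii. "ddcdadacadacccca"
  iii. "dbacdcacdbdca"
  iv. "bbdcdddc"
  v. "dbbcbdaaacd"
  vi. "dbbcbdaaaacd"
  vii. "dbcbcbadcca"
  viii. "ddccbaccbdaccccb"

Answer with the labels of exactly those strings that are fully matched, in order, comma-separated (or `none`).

ii, v, vi, viii

i → no match
ii → match
iii → no match
iv. "bbdcdddc" → no match — must start with "d"
v. "dbbcbdaaacd" → match
vi. "dbbcbdaaaacd" → match
vii. "dbcbcbadcca" → no match
viii → match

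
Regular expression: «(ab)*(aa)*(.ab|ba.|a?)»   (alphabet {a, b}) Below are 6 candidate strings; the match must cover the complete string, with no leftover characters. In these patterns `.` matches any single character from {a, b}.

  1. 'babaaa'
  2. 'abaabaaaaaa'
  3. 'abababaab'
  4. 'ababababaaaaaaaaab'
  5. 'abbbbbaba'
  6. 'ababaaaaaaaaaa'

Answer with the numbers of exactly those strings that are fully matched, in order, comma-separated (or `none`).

1. 'babaaa' → no match
2. 'abaabaaaaaa' → no match
3. 'abababaab' → match
4 → no match
5. 'abbbbbaba' → no match
6 → match

3, 6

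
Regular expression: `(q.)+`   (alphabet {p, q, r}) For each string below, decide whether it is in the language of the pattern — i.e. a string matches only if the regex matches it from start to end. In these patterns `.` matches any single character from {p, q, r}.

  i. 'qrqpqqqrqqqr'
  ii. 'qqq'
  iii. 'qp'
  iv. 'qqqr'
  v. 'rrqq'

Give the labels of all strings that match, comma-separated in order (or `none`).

i, iii, iv

i → match
ii → no match
iii → match
iv → match
v → no match — must start with 'q'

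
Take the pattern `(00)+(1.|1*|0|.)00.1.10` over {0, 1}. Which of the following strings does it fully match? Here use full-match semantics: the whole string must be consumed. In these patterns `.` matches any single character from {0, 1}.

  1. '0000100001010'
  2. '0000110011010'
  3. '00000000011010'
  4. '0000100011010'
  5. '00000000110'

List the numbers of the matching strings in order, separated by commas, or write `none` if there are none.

1, 2, 3, 4

1 → match
2 → match
3 → match
4 → match
5. '00000000110' → no match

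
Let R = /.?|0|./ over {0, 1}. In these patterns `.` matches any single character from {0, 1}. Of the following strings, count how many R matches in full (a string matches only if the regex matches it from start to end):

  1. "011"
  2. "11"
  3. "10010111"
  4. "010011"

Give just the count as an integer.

0

1. "011" → no match
2. "11" → no match
3. "10010111" → no match
4. "010011" → no match
Total matched: 0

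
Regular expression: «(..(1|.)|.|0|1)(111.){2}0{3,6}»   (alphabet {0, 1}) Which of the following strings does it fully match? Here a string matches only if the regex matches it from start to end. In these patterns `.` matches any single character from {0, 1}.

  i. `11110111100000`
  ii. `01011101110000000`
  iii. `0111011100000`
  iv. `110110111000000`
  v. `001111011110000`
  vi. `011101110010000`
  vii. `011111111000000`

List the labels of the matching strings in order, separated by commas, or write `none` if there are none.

i → match
ii → match
iii → match
iv → no match
v → match
vi → no match
vii → match

i, ii, iii, v, vii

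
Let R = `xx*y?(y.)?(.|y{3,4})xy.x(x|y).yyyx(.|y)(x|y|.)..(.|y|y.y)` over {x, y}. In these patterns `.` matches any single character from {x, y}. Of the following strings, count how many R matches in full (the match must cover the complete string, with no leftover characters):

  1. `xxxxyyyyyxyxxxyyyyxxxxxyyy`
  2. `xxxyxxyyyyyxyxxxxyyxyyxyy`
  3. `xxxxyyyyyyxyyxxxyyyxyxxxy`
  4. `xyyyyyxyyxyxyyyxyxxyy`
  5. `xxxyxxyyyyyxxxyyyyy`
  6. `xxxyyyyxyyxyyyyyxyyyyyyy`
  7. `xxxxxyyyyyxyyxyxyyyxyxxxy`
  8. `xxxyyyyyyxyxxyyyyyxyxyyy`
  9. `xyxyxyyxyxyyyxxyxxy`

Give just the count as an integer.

8

1 → match
2 → no match
3 → match
4 → match
5 → match
6 → match
7 → match
8 → match
9 → match
Total matched: 8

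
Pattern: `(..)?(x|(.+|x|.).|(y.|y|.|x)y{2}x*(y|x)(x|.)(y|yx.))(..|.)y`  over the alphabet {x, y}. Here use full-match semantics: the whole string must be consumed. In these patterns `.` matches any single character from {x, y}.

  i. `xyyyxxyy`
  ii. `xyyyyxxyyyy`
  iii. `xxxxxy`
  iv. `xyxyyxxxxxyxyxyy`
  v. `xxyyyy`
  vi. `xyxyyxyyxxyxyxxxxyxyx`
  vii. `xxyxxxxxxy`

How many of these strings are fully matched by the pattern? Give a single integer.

6

i → match
ii → match
iii → match
iv → match
v → match
vi → no match — must end with `y`
vii → match
Total matched: 6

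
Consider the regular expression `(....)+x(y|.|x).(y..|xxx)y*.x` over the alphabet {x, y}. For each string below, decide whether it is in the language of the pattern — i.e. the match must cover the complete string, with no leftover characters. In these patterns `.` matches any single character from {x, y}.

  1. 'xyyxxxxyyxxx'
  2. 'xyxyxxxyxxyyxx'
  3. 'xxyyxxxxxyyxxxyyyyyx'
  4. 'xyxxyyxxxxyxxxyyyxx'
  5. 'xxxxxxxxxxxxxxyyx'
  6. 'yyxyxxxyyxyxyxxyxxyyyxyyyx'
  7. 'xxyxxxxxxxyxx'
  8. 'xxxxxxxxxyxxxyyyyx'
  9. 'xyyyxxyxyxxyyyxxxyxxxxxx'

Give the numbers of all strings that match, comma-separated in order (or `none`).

1, 2, 3, 4, 5, 6, 7, 9

1. 'xyyxxxxyyxxx' → match
2 → match
3 → match
4 → match
5 → match
6 → match
7 → match
8 → no match
9 → match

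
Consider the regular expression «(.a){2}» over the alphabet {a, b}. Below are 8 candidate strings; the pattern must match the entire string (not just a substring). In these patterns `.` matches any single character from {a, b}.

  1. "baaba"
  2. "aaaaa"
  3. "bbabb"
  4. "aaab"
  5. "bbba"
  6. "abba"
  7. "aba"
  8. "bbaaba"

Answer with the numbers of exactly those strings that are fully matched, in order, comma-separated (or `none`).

none

1 → no match
2 → no match
3 → no match — must end with "a"
4 → no match — must end with "a"
5 → no match
6 → no match
7 → no match
8 → no match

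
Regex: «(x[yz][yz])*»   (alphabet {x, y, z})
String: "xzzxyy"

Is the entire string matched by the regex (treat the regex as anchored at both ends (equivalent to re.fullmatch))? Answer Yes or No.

Yes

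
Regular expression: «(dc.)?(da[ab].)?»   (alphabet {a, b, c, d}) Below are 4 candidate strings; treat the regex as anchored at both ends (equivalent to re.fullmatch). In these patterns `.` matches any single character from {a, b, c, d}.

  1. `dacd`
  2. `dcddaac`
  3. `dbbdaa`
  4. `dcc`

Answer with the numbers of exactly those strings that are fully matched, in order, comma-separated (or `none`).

1 → no match
2 → match
3 → no match
4 → match

2, 4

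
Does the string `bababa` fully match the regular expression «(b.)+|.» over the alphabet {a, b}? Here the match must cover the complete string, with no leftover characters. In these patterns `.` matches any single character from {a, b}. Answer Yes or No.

Yes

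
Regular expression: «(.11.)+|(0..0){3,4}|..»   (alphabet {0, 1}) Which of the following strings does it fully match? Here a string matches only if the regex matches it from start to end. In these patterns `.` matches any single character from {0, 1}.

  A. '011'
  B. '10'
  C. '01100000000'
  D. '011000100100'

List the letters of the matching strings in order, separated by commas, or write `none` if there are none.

A → no match
B → match
C → no match
D → match

B, D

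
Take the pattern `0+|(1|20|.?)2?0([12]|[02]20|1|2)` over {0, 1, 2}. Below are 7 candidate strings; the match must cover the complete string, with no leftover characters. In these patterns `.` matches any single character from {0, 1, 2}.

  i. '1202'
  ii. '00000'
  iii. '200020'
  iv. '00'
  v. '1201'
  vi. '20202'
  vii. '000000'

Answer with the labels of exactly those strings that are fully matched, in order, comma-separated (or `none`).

i. '1202' → match
ii. '00000' → match
iii. '200020' → match
iv. '00' → match
v. '1201' → match
vi. '20202' → match
vii. '000000' → match

i, ii, iii, iv, v, vi, vii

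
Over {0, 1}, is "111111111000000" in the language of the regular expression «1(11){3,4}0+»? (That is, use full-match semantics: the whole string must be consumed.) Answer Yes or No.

Yes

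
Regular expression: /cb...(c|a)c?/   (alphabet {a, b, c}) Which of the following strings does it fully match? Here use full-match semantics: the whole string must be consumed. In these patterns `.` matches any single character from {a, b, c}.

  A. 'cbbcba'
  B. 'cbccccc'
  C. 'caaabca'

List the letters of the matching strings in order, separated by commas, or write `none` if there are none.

A, B

A. 'cbbcba' → match
B. 'cbccccc' → match
C. 'caaabca' → no match — must start with 'cb'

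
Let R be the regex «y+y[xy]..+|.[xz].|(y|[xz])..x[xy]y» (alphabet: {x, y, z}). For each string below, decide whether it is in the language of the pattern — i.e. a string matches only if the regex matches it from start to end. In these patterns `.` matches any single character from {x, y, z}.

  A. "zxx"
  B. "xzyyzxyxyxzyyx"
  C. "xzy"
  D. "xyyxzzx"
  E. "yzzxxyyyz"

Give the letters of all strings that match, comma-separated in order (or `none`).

A → match
B → no match
C → match
D → no match
E → no match

A, C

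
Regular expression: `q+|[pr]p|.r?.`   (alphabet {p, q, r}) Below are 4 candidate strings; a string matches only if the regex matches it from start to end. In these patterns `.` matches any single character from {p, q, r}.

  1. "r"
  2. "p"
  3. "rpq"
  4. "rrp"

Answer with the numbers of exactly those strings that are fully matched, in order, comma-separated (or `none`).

4

1 → no match
2 → no match
3 → no match
4 → match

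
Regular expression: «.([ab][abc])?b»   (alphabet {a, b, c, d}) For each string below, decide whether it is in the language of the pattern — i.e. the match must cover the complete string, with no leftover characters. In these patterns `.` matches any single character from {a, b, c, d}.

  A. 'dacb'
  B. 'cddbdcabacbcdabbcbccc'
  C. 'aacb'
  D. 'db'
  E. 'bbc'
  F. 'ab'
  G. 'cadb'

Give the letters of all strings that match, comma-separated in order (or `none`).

A → match
B → no match — must end with 'b'
C → match
D → match
E → no match — must end with 'b'
F → match
G → no match

A, C, D, F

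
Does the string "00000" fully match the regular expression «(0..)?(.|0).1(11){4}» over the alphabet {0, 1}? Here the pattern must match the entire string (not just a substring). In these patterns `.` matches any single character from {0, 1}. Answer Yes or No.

No

Every match must end with "11", but "00000" does not.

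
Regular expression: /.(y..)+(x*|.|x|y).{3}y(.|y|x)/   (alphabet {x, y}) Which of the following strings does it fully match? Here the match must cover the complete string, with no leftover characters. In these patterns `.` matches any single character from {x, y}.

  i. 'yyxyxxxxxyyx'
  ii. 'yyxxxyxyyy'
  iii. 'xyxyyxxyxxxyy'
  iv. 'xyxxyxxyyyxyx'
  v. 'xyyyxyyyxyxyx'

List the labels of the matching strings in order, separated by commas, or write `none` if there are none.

i, ii, iii, iv

i → match
ii → match
iii → match
iv → match
v → no match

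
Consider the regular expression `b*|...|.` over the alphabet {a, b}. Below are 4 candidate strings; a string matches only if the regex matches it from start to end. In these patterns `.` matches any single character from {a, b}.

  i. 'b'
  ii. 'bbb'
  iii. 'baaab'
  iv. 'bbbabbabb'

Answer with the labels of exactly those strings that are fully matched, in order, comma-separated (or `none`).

i, ii

i → match
ii → match
iii → no match
iv → no match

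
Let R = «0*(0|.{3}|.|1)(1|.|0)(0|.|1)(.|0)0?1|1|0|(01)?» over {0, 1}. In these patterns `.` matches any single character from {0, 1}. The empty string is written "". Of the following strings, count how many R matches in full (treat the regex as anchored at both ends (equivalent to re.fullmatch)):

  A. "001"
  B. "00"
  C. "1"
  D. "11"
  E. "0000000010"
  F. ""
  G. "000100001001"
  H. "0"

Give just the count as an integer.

A → no match
B → no match
C → match
D → no match
E → no match
F → match
G → no match
H → match
Total matched: 3

3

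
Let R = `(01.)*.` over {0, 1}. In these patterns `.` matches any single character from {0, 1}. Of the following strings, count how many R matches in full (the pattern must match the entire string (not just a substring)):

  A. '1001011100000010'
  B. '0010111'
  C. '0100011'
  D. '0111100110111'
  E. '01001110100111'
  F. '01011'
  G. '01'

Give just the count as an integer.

0

A → no match
B → no match
C → no match
D → no match
E → no match
F → no match
G → no match
Total matched: 0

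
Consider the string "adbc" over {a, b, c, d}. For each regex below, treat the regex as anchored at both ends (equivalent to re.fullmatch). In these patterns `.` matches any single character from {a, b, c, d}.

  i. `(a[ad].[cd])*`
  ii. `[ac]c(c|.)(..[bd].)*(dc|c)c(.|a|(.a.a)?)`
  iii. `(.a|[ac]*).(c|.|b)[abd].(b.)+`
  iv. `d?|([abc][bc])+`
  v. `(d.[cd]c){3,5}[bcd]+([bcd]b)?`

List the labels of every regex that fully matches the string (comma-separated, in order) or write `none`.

i → match
ii → no match
iii → no match
iv → no match
v → no match — must start with "d"

i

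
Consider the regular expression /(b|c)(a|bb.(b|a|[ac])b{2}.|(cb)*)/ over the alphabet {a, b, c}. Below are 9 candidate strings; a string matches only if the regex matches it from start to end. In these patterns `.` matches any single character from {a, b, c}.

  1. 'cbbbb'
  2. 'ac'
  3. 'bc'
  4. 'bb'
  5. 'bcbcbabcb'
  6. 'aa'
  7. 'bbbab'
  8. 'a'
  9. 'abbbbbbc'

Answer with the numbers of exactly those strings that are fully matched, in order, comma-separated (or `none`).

1. 'cbbbb' → no match
2. 'ac' → no match
3. 'bc' → no match
4. 'bb' → no match
5. 'bcbcbabcb' → no match
6. 'aa' → no match
7. 'bbbab' → no match
8. 'a' → no match
9. 'abbbbbbc' → no match

none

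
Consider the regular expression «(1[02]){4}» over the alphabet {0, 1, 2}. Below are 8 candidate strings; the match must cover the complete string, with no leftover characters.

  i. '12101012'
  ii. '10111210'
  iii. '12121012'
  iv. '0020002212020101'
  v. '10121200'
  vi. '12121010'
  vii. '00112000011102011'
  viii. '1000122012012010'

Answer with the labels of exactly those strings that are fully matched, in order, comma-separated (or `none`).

i → match
ii → no match
iii → match
iv → no match — must start with '1'
v → no match
vi → match
vii → no match — must start with '1'
viii → no match

i, iii, vi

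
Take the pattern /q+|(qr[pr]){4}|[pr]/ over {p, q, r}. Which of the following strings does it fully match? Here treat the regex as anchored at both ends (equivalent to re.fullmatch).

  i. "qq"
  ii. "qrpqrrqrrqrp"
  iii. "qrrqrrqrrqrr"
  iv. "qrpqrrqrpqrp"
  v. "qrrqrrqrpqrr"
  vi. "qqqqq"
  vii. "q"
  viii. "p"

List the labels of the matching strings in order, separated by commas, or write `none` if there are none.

i → match
ii → match
iii → match
iv → match
v → match
vi → match
vii → match
viii → match

i, ii, iii, iv, v, vi, vii, viii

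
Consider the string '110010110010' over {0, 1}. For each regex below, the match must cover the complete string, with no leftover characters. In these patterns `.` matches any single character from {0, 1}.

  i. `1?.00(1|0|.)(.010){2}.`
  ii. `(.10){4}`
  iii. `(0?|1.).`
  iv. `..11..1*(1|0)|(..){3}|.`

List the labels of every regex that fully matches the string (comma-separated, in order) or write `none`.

ii

i → no match
ii → match
iii → no match
iv → no match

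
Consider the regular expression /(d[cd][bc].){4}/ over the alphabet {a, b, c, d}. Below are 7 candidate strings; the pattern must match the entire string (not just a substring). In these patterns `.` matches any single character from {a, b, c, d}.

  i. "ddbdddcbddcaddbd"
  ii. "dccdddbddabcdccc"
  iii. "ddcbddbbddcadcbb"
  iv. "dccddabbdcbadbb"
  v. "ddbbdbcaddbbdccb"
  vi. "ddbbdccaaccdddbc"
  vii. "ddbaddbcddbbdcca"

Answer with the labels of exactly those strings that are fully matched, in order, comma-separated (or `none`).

i → match
ii → no match
iii → match
iv → no match
v → no match
vi → no match
vii → match

i, iii, vii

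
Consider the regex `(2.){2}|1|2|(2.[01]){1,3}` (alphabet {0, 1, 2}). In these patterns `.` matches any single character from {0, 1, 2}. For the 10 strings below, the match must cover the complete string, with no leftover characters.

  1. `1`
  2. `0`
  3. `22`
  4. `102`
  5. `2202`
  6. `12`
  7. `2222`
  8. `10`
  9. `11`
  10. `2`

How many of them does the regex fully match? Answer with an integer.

1 → match
2 → no match
3 → no match
4 → no match
5 → no match
6 → no match
7 → match
8 → no match
9 → no match
10 → match
Total matched: 3

3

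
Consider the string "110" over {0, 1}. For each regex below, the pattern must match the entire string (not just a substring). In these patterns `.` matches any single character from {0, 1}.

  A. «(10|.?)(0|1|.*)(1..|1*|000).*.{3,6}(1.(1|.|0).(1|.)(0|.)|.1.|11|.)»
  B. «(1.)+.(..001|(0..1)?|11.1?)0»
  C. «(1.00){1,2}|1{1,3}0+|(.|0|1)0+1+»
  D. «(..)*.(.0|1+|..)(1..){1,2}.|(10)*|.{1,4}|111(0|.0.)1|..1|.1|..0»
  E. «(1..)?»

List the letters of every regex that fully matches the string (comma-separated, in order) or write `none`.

C, D, E

A → no match
B → no match
C → match
D → match
E → match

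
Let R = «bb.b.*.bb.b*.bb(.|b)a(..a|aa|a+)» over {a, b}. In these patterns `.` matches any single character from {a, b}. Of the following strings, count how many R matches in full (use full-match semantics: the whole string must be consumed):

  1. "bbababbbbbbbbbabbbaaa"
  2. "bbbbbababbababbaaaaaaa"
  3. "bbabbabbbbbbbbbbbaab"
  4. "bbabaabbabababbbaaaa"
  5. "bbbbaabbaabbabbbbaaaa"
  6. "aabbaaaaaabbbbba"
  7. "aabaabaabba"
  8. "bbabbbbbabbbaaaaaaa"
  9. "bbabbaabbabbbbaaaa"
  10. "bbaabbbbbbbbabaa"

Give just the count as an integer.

5

1 → match
2 → match
3 → no match
4 → no match
5 → match
6 → no match — must start with "bb"
7 → no match — must start with "bb"
8 → match
9 → match
10 → no match
Total matched: 5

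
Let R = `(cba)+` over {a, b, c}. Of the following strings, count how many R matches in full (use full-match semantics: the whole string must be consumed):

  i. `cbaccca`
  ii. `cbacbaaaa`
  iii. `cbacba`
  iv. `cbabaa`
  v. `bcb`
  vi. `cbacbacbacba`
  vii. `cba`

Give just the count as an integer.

i → no match — must end with `cba`
ii → no match — must end with `cba`
iii → match
iv → no match — must end with `cba`
v → no match — must start with `cba`
vi → match
vii → match
Total matched: 3

3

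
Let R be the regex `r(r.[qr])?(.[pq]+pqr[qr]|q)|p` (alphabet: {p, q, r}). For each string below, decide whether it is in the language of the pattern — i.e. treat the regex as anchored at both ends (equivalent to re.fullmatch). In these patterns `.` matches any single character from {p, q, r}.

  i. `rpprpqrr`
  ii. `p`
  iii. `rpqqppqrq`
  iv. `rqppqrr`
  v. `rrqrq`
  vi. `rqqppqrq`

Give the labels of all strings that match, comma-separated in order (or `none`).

i → no match
ii → match
iii → match
iv → match
v → match
vi → match

ii, iii, iv, v, vi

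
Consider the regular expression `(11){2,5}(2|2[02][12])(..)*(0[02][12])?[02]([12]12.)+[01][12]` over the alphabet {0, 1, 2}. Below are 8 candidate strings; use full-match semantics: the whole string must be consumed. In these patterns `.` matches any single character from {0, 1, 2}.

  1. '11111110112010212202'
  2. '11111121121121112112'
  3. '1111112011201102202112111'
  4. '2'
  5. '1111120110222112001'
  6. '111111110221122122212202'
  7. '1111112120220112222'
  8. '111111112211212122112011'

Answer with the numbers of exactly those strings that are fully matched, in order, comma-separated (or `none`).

2, 8

1 → no match
2 → match
3 → no match
4. '2' → no match — must start with '11'
5 → no match
6 → no match
7 → no match
8 → match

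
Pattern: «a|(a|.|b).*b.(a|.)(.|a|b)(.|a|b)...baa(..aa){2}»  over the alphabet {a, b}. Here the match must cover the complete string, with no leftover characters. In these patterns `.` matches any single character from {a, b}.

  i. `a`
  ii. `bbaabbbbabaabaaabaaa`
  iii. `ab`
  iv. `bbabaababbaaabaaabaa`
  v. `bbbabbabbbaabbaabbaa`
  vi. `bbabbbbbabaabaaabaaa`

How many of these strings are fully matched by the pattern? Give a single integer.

5

i. `a` → match
ii → match
iii. `ab` → no match
iv → match
v → match
vi → match
Total matched: 5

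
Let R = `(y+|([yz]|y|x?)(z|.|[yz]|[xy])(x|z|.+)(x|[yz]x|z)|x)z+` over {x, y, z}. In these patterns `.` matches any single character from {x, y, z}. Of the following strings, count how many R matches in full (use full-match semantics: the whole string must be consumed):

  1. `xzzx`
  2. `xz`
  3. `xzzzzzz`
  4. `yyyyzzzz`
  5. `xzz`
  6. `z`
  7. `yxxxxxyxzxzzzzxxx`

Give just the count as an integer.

1 → no match — must end with `z`
2 → match
3 → match
4 → match
5 → match
6 → no match
7 → no match — must end with `z`
Total matched: 4

4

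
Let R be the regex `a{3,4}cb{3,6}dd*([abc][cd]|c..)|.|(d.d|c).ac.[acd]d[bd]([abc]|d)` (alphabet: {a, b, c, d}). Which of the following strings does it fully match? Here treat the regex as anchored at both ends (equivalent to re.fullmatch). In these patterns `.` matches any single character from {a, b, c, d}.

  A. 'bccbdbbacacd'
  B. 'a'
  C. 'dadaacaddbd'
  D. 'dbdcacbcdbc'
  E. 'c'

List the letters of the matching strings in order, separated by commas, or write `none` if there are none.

A → no match
B → match
C → match
D → match
E → match

B, C, D, E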